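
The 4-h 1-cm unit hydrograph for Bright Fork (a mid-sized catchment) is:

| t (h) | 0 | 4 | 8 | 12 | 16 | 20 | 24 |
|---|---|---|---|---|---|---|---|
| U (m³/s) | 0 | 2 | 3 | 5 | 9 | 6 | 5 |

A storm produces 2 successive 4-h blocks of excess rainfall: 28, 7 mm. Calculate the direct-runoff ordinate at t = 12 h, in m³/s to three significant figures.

By discrete convolution, Q_j = Σ (P_i / 10 mm) · U_{j−i}.
At t = 12 h (j=3): Q = (28/10)·5 + (7/10)·3 = 16.1 m³/s.

Q ≈ 16.1 m³/s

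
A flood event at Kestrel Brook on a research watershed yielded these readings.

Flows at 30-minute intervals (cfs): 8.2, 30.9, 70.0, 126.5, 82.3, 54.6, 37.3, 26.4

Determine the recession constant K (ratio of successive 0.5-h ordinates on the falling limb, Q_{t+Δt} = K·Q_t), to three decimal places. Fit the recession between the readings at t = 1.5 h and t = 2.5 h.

Using the recession-limb readings at t = 1.5 h and t = 2.5 h: Q falls from 126.5 to 54.6 cfs over 2 intervals.
K = (Q₂/Q₁)^(1/2) = (54.6/126.5)^(1/2) = 0.657.

K ≈ 0.657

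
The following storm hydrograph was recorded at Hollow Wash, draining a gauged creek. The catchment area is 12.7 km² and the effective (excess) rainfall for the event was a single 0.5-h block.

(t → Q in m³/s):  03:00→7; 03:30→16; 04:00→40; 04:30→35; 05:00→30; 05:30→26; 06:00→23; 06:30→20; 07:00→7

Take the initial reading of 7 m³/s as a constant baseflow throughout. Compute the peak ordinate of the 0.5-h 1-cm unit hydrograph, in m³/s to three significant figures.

Direct runoff: 0.0, 9.0, 33.0, 28.0, 23.0, 19.0, 16.0, 13.0, 0.0 m³/s; ΣQ_DR = 141.0 m³/s, peak = 33.0 m³/s.
Runoff depth d = ΣQ_DR·Δt / A = 141.0 × 1800 / (12.7 km²) = 19.98 mm.
The 1-cm UH is the DRH scaled by (10 mm)/d, so U_p = 33.0 × 10/19.98 = 16.5 m³/s.

U_p ≈ 16.5 m³/s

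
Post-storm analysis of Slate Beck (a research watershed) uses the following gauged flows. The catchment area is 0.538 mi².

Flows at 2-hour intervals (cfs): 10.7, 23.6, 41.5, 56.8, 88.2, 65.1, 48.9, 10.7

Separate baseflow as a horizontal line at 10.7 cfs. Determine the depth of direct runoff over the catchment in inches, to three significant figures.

d ≈ 1.50 in

Direct runoff: 0.0, 12.9, 30.8, 46.1, 77.5, 54.4, 38.2, 0.0 cfs; ΣQ_DR = 259.9 cfs.
V = ΣQ_DR · Δt = 259.9 × 7200 s = 1.871 × 10^6 ft³.
Over A = 0.538 mi², depth = V / A = 1.50 in.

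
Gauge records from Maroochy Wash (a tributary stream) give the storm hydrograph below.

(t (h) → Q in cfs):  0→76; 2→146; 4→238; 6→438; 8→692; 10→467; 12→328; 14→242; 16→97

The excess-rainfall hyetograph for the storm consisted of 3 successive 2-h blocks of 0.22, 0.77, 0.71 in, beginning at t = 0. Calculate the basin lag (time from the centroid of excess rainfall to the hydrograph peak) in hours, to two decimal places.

Centroid of excess rainfall: t_c = Σ P_i·t̄_i / ΣP_i = 3.5765 h (block centres at 1, 3, 5 h).
Hydrograph peak occurs at t = 8 h, so basin lag t_L = 8 − 3.5765 = 4.42 h.

t_L ≈ 4.42 h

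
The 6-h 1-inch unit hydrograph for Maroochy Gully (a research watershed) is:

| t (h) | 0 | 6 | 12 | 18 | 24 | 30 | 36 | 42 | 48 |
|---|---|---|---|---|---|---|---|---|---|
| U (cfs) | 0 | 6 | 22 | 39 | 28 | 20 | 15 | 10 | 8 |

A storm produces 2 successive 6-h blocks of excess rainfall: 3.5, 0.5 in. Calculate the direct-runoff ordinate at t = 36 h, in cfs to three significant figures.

By discrete convolution, Q_j = Σ (P_i / 1 in) · U_{j−i}.
At t = 36 h (j=6): Q = (3.5/1)·15 + (0.5/1)·20 = 62.5 cfs.

Q ≈ 62.5 cfs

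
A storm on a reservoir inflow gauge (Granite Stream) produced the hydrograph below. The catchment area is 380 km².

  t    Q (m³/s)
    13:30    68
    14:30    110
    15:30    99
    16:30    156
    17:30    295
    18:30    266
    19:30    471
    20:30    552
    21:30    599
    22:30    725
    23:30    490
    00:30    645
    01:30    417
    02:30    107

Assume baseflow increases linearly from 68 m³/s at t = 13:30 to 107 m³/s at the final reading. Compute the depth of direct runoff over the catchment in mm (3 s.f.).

Direct runoff: 0.00, 39.00, 25.00, 79.00, 215.00, 183.00, 385.00, 463.00, 507.00, 630.00, 392.00, 544.00, 313.00, 0.00 m³/s; ΣQ_DR = 3775 m³/s.
V = ΣQ_DR · Δt = 3775 × 3600 s = 1.359 × 10^7 m³.
Over A = 380 km², depth = V / A = 35.8 mm.

d ≈ 35.8 mm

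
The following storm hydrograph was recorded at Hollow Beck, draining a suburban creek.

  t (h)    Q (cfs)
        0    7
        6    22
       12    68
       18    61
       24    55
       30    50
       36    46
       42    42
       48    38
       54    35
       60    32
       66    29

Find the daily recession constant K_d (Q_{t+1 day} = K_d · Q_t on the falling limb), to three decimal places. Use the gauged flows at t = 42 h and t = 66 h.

Between t = 42 h and t = 66 h the flow falls from 42 to 29 cfs over 4×6 h = 24 h.
Per-interval ratio K = (29/42)^(1/4) = 0.9116; K_d = K^(24/6) = 0.690.

K_d ≈ 0.690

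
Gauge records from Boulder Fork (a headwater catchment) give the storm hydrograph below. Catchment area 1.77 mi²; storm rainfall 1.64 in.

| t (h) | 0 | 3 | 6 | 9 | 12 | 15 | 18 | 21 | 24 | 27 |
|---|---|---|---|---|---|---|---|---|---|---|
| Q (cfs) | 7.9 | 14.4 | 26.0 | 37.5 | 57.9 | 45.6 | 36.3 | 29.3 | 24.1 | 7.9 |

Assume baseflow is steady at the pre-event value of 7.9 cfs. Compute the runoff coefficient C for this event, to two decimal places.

ΣQ_DR = 207.9 cfs; V = ΣQ_DR·Δt = 2.245 × 10^6 ft³.
Runoff depth d = V / A = 0.5460 in.
C = d / P = 0.5460 / 1.64 = 0.33.

C ≈ 0.33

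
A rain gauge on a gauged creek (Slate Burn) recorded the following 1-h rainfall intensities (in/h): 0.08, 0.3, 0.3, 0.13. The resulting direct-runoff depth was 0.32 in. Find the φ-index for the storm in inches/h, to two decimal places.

Only the 2 blocks with intensity above φ contribute runoff: 0.3, 0.3 in/h.
Σ(I−φ)·Δt = d  ⇒  (0.3+0.3 − 2φ)·1 = 0.32
φ = (0.6000 − 0.32/1) / 2 = 0.14 in/h.

φ ≈ 0.14 in/h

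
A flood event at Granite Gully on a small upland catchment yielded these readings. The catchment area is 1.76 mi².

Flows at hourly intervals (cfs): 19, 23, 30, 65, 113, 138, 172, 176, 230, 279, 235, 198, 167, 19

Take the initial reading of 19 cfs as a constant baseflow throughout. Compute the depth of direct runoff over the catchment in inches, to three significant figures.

d ≈ 1.41 in

Direct runoff: 0.0, 4.0, 11.0, 46.0, 94.0, 119.0, 153.0, 157.0, 211.0, 260.0, 216.0, 179.0, 148.0, 0.0 cfs; ΣQ_DR = 1598 cfs.
V = ΣQ_DR · Δt = 1598 × 3600 s = 5.753 × 10^6 ft³.
Over A = 1.76 mi², depth = V / A = 1.41 in.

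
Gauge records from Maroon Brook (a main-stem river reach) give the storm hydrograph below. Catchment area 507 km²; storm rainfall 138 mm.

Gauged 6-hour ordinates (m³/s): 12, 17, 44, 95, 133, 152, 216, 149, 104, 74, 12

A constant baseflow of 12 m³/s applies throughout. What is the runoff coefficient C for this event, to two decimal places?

ΣQ_DR = 876.0 m³/s; V = ΣQ_DR·Δt = 1.892 × 10^7 m³.
Runoff depth d = V / A = 37.32 mm.
C = d / P = 37.32 / 138 = 0.27.

C ≈ 0.27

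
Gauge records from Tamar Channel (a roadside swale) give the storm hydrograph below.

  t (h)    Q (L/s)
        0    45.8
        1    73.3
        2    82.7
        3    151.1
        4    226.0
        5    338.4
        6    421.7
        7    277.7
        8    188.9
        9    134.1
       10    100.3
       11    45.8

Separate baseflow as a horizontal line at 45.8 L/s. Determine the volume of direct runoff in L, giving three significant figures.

Direct-runoff ordinates (Q − Q_b): 0.0, 27.5, 36.9, 105.3, 180.2, 292.6, 375.9, 231.9, 143.1, 88.3, 54.5, 0.0 L/s.
ΣQ_DR = 1536 L/s.
With Δt = 1 h = 3600 s, V = ΣQ_DR · Δt = 1536 × 3600 = 5.53 × 10^6 L.

V ≈ 5.53 × 10^6 L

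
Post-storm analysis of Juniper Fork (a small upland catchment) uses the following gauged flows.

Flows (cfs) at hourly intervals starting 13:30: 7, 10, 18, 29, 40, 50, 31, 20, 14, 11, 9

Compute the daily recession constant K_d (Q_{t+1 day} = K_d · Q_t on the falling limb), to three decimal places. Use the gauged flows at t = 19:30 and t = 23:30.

K_d ≈ 0.001

Between t = 19:30 and t = 23:30 the flow falls from 31 to 9 cfs over 4×1 h = 4 h.
Per-interval ratio K = (9/31)^(1/4) = 0.7340; K_d = K^(24/1) = 0.001.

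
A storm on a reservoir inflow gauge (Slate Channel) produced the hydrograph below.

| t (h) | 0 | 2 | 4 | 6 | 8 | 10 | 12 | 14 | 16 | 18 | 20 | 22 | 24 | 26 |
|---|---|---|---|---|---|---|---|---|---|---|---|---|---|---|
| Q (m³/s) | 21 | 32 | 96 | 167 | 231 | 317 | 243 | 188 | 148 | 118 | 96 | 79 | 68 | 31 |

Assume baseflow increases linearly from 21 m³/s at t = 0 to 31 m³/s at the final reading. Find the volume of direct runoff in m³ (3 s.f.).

V ≈ 1.06 × 10^7 m³

Direct-runoff ordinates (Q − Q_b): 0.00, 10.23, 73.46, 143.69, 206.92, 292.15, 217.38, 161.62, 120.85, 90.08, 67.31, 49.54, 37.77, 0.00 m³/s.
ΣQ_DR = 1471 m³/s.
With Δt = 2 h = 7200 s, V = ΣQ_DR · Δt = 1471 × 7200 = 1.06 × 10^7 m³.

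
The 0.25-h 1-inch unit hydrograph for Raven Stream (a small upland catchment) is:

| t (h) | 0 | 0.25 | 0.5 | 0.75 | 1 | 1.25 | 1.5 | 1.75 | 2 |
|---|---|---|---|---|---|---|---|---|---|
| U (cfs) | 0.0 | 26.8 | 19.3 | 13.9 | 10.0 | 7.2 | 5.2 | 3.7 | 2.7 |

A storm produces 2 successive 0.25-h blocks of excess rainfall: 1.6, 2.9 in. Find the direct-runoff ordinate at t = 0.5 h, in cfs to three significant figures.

By discrete convolution, Q_j = Σ (P_i / 1 in) · U_{j−i}.
At t = 0.5 h (j=2): Q = (1.6/1)·19.3 + (2.9/1)·26.8 = 109 cfs.

Q ≈ 109 cfs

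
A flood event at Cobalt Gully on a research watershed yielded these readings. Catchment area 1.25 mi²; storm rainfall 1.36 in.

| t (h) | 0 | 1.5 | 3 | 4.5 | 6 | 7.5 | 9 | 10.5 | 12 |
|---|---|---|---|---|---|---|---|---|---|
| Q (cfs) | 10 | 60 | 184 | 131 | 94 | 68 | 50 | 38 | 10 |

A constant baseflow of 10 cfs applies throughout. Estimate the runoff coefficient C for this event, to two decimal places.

ΣQ_DR = 555.0 cfs; V = ΣQ_DR·Δt = 2.997 × 10^6 ft³.
Runoff depth d = V / A = 1.032 in.
C = d / P = 1.032 / 1.36 = 0.76.

C ≈ 0.76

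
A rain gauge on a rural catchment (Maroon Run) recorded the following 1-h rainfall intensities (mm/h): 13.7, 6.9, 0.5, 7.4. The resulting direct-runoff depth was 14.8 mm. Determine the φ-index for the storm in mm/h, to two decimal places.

φ ≈ 4.40 mm/h

Only the 3 blocks with intensity above φ contribute runoff: 13.7, 6.9, 7.4 mm/h.
Σ(I−φ)·Δt = d  ⇒  (13.7+6.9+7.4 − 3φ)·1 = 14.8
φ = (28.00 − 14.8/1) / 3 = 4.40 mm/h.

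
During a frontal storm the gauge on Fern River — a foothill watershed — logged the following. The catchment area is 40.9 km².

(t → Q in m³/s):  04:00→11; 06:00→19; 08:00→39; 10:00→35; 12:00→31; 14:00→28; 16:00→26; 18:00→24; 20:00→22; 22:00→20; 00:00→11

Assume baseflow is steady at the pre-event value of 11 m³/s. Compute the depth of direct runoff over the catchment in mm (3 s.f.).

Direct runoff: 0.0, 8.0, 28.0, 24.0, 20.0, 17.0, 15.0, 13.0, 11.0, 9.0, 0.0 m³/s; ΣQ_DR = 145.0 m³/s.
V = ΣQ_DR · Δt = 145.0 × 7200 s = 1.044 × 10^6 m³.
Over A = 40.9 km², depth = V / A = 25.5 mm.

d ≈ 25.5 mm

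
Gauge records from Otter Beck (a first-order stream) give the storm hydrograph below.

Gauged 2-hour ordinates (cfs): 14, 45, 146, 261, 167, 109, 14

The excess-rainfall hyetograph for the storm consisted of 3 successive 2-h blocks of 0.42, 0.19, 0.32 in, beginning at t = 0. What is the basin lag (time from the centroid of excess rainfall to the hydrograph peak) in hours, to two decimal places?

t_L ≈ 3.22 h

Centroid of excess rainfall: t_c = Σ P_i·t̄_i / ΣP_i = 2.7849 h (block centres at 1, 3, 5 h).
Hydrograph peak occurs at t = 6 h, so basin lag t_L = 6 − 2.7849 = 3.22 h.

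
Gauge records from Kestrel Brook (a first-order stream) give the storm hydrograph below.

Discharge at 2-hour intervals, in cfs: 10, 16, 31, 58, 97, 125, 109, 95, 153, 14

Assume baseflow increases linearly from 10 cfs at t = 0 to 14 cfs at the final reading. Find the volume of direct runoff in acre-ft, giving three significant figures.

V ≈ 97.2 acre-ft

Direct-runoff ordinates (Q − Q_b): 0.00, 5.56, 20.11, 46.67, 85.22, 112.78, 96.33, 81.89, 139.44, 0.00 cfs.
ΣQ_DR = 588.0 cfs.
With Δt = 2 h = 7200 s, V = ΣQ_DR · Δt = 588.0 × 7200 = 4.23 × 10^6 ft³ = 97.2 acre-ft.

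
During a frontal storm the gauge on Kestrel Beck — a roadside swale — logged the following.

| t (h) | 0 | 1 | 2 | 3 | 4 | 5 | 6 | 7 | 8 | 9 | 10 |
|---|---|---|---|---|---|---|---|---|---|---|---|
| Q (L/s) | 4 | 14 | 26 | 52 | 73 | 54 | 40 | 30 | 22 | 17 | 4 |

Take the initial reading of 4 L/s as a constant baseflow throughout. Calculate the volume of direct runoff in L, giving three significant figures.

V ≈ 1.05 × 10^6 L

Direct-runoff ordinates (Q − Q_b): 0.0, 10.0, 22.0, 48.0, 69.0, 50.0, 36.0, 26.0, 18.0, 13.0, 0.0 L/s.
ΣQ_DR = 292.0 L/s.
With Δt = 1 h = 3600 s, V = ΣQ_DR · Δt = 292.0 × 3600 = 1.05 × 10^6 L.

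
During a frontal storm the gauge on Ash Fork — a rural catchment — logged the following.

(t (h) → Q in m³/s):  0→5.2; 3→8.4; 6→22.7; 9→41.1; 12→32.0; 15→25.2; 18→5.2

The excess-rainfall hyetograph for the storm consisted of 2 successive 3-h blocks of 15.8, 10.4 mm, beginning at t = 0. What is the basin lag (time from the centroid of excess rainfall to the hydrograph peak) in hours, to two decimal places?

t_L ≈ 6.31 h

Centroid of excess rainfall: t_c = Σ P_i·t̄_i / ΣP_i = 2.6908 h (block centres at 1.5, 4.5 h).
Hydrograph peak occurs at t = 9 h, so basin lag t_L = 9 − 2.6908 = 6.31 h.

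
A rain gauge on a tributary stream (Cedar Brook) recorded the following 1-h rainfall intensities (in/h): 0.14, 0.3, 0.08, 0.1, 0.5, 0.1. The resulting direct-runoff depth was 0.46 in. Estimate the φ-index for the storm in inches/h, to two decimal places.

φ ≈ 0.17 in/h

Only the 2 blocks with intensity above φ contribute runoff: 0.3, 0.5 in/h.
Σ(I−φ)·Δt = d  ⇒  (0.3+0.5 − 2φ)·1 = 0.46
φ = (0.8000 − 0.46/1) / 2 = 0.17 in/h.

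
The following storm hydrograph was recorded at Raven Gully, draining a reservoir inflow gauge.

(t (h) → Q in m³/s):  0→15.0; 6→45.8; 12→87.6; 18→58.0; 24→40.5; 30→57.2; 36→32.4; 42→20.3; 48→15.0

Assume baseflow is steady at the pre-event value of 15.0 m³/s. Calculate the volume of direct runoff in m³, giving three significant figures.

Direct-runoff ordinates (Q − Q_b): 0.0, 30.8, 72.6, 43.0, 25.5, 42.2, 17.4, 5.3, 0.0 m³/s.
ΣQ_DR = 236.8 m³/s.
With Δt = 6 h = 21600 s, V = ΣQ_DR · Δt = 236.8 × 21600 = 5.11 × 10^6 m³.

V ≈ 5.11 × 10^6 m³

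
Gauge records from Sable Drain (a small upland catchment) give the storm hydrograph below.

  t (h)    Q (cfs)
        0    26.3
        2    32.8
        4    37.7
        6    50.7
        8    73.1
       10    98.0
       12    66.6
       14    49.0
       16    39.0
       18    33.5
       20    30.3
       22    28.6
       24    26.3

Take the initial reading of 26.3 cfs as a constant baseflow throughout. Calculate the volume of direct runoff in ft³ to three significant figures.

V ≈ 1.80 × 10^6 ft³

Direct-runoff ordinates (Q − Q_b): 0.0, 6.5, 11.4, 24.4, 46.8, 71.7, 40.3, 22.7, 12.7, 7.2, 4.0, 2.3, 0.0 cfs.
ΣQ_DR = 250.0 cfs.
With Δt = 2 h = 7200 s, V = ΣQ_DR · Δt = 250.0 × 7200 = 1.80 × 10^6 ft³.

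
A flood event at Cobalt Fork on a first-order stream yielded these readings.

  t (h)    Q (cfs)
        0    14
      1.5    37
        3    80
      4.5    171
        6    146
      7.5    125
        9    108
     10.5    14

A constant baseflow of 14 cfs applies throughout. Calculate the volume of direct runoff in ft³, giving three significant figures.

Direct-runoff ordinates (Q − Q_b): 0.0, 23.0, 66.0, 157.0, 132.0, 111.0, 94.0, 0.0 cfs.
ΣQ_DR = 583.0 cfs.
With Δt = 1.5 h = 5400 s, V = ΣQ_DR · Δt = 583.0 × 5400 = 3.15 × 10^6 ft³.

V ≈ 3.15 × 10^6 ft³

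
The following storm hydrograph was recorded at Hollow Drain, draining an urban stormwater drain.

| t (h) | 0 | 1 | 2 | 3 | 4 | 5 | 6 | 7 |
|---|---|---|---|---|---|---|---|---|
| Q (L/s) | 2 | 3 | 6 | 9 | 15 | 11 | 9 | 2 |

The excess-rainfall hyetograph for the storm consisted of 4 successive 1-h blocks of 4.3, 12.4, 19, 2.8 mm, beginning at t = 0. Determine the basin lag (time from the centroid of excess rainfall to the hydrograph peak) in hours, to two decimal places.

Centroid of excess rainfall: t_c = Σ P_i·t̄_i / ΣP_i = 2.0273 h (block centres at 0.5, 1.5, 2.5, 3.5 h).
Hydrograph peak occurs at t = 4 h, so basin lag t_L = 4 − 2.0273 = 1.97 h.

t_L ≈ 1.97 h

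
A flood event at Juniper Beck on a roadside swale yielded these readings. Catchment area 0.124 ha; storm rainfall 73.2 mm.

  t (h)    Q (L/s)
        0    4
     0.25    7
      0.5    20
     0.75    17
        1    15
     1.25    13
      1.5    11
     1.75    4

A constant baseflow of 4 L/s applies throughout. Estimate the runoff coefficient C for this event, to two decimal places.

ΣQ_DR = 59.00 L/s; V = ΣQ_DR·Δt = 53100 L.
Runoff depth d = V / A = 42.82 mm.
C = d / P = 42.82 / 73.2 = 0.59.

C ≈ 0.59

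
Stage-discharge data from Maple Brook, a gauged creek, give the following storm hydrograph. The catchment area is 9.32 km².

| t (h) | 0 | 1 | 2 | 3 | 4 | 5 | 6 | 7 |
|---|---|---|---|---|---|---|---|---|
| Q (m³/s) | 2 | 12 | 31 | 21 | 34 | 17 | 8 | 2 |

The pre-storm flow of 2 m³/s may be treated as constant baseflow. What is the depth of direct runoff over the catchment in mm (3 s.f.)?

d ≈ 42.9 mm

Direct runoff: 0.0, 10.0, 29.0, 19.0, 32.0, 15.0, 6.0, 0.0 m³/s; ΣQ_DR = 111.0 m³/s.
V = ΣQ_DR · Δt = 111.0 × 3600 s = 3.996 × 10^5 m³.
Over A = 9.32 km², depth = V / A = 42.9 mm.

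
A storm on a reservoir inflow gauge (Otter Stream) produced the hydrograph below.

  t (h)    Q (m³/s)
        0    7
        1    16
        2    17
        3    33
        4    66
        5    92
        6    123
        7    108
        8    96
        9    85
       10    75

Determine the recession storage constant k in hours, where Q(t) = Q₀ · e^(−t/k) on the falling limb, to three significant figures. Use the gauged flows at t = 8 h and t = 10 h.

On the falling limb, Q drops from 96 to 75 m³/s between t = 8 h and t = 10 h (Δt = 2 h).
k = −Δt / ln(Q₂/Q₁) = −2 / ln(75/96) = 8.10 h.

k ≈ 8.10 h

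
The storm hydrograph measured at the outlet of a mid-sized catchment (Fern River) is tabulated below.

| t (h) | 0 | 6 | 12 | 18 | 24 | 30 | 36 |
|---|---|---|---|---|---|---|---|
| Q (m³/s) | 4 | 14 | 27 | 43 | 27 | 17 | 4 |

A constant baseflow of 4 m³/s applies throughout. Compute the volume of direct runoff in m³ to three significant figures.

Direct-runoff ordinates (Q − Q_b): 0.0, 10.0, 23.0, 39.0, 23.0, 13.0, 0.0 m³/s.
ΣQ_DR = 108.0 m³/s.
With Δt = 6 h = 21600 s, V = ΣQ_DR · Δt = 108.0 × 21600 = 2.33 × 10^6 m³.

V ≈ 2.33 × 10^6 m³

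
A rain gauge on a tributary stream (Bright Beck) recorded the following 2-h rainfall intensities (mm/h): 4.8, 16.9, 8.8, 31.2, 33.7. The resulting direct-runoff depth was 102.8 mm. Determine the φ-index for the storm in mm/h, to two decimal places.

Only the 3 blocks with intensity above φ contribute runoff: 16.9, 31.2, 33.7 mm/h.
Σ(I−φ)·Δt = d  ⇒  (16.9+31.2+33.7 − 3φ)·2 = 102.8
φ = (81.80 − 102.8/2) / 3 = 10.13 mm/h.

φ ≈ 10.13 mm/h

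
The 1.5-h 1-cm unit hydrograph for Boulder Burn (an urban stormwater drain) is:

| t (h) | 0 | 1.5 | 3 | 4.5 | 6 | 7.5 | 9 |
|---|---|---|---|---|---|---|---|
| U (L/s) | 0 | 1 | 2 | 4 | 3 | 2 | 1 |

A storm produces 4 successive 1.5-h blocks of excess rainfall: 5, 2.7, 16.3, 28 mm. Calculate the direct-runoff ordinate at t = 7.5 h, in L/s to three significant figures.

By discrete convolution, Q_j = Σ (P_i / 10 mm) · U_{j−i}.
At t = 7.5 h (j=5): Q = (5/10)·2 + (2.7/10)·3 + (16.3/10)·4 + (28/10)·2 = 13.9 L/s.

Q ≈ 13.9 L/s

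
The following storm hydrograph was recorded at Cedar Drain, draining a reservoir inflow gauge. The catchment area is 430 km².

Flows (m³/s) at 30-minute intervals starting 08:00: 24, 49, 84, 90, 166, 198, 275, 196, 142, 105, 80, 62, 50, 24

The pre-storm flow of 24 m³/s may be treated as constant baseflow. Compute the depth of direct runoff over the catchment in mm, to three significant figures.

d ≈ 5.06 mm

Direct runoff: 0.0, 25.0, 60.0, 66.0, 142.0, 174.0, 251.0, 172.0, 118.0, 81.0, 56.0, 38.0, 26.0, 0.0 m³/s; ΣQ_DR = 1209 m³/s.
V = ΣQ_DR · Δt = 1209 × 1800 s = 2.176 × 10^6 m³.
Over A = 430 km², depth = V / A = 5.06 mm.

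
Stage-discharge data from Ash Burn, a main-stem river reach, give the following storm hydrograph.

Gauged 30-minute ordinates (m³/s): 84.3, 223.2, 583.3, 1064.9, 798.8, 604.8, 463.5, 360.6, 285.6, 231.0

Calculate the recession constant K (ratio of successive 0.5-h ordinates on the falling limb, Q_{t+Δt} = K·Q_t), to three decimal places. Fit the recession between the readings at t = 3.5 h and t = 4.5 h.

K ≈ 0.800

Using the recession-limb readings at t = 3.5 h and t = 4.5 h: Q falls from 360.6 to 231.0 m³/s over 2 intervals.
K = (Q₂/Q₁)^(1/2) = (231.0/360.6)^(1/2) = 0.800.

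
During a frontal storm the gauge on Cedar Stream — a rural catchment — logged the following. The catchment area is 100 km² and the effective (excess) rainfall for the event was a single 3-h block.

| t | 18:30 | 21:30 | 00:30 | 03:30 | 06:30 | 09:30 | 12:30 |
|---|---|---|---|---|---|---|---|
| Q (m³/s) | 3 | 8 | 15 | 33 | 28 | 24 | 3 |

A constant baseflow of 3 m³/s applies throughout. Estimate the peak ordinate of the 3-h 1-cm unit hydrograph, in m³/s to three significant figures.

Direct runoff: 0.0, 5.0, 12.0, 30.0, 25.0, 21.0, 0.0 m³/s; ΣQ_DR = 93.00 m³/s, peak = 30.0 m³/s.
Runoff depth d = ΣQ_DR·Δt / A = 93.00 × 10800 / (100 km²) = 10.04 mm.
The 1-cm UH is the DRH scaled by (10 mm)/d, so U_p = 30.0 × 10/10.04 = 29.9 m³/s.

U_p ≈ 29.9 m³/s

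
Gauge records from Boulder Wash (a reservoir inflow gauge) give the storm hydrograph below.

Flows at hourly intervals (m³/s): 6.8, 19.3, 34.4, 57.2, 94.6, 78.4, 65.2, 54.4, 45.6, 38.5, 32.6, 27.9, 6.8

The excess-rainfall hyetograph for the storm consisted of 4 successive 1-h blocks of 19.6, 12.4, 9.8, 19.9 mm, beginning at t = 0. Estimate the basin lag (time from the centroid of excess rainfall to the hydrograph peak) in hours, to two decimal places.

Centroid of excess rainfall: t_c = Σ P_i·t̄_i / ΣP_i = 1.9862 h (block centres at 0.5, 1.5, 2.5, 3.5 h).
Hydrograph peak occurs at t = 4 h, so basin lag t_L = 4 − 1.9862 = 2.01 h.

t_L ≈ 2.01 h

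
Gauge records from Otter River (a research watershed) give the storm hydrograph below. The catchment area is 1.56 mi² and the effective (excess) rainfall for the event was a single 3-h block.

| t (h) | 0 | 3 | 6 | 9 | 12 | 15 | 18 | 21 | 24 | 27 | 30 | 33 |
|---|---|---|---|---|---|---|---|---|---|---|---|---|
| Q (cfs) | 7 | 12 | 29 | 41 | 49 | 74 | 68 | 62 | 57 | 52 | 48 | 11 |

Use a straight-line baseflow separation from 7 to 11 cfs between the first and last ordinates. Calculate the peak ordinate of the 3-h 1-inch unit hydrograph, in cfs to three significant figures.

Direct runoff: 0.00, 4.64, 21.27, 32.91, 40.55, 65.18, 58.82, 52.45, 47.09, 41.73, 37.36, 0.00 cfs; ΣQ_DR = 402.0 cfs, peak = 65.18 cfs.
Runoff depth d = ΣQ_DR·Δt / A = 402.0 × 10800 / (1.56 mi²) = 1.198 in.
The 1-inch UH is the DRH scaled by (1 in)/d, so U_p = 65.18 × 1/1.198 = 54.4 cfs.

U_p ≈ 54.4 cfs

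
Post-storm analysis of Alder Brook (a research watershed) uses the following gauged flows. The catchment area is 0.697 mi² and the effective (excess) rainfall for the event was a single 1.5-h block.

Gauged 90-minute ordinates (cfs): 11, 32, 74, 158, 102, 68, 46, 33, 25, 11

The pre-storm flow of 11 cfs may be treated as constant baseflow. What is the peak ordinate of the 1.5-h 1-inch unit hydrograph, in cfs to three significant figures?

U_p ≈ 98.0 cfs

Direct runoff: 0.0, 21.0, 63.0, 147.0, 91.0, 57.0, 35.0, 22.0, 14.0, 0.0 cfs; ΣQ_DR = 450.0 cfs, peak = 147.0 cfs.
Runoff depth d = ΣQ_DR·Δt / A = 450.0 × 5400 / (0.697 mi²) = 1.501 in.
The 1-inch UH is the DRH scaled by (1 in)/d, so U_p = 147.0 × 1/1.501 = 98.0 cfs.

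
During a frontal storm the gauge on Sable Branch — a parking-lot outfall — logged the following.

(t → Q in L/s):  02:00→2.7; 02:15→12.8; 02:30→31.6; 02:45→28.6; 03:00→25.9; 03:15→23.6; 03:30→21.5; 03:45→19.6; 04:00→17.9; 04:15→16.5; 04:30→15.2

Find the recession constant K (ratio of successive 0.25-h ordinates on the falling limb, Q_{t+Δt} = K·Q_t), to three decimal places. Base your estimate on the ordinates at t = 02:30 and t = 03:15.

Using the recession-limb readings at t = 02:30 and t = 03:15: Q falls from 31.6 to 23.6 L/s over 3 intervals.
K = (Q₂/Q₁)^(1/3) = (23.6/31.6)^(1/3) = 0.907.

K ≈ 0.907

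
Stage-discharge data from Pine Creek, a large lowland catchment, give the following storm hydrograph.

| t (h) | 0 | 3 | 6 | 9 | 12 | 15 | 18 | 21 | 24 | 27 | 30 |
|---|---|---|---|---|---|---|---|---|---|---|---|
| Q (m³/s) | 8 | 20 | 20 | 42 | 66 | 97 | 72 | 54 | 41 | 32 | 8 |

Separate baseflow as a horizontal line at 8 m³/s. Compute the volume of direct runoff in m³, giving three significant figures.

V ≈ 4.02 × 10^6 m³

Direct-runoff ordinates (Q − Q_b): 0.0, 12.0, 12.0, 34.0, 58.0, 89.0, 64.0, 46.0, 33.0, 24.0, 0.0 m³/s.
ΣQ_DR = 372.0 m³/s.
With Δt = 3 h = 10800 s, V = ΣQ_DR · Δt = 372.0 × 10800 = 4.02 × 10^6 m³.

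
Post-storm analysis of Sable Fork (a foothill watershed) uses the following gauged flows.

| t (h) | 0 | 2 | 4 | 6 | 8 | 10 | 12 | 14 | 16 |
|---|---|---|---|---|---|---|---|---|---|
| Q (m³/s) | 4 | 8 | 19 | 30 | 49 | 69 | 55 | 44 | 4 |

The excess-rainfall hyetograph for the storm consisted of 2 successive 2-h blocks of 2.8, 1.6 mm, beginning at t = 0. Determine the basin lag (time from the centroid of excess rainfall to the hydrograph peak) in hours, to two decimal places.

Centroid of excess rainfall: t_c = Σ P_i·t̄_i / ΣP_i = 1.7273 h (block centres at 1, 3 h).
Hydrograph peak occurs at t = 10 h, so basin lag t_L = 10 − 1.7273 = 8.27 h.

t_L ≈ 8.27 h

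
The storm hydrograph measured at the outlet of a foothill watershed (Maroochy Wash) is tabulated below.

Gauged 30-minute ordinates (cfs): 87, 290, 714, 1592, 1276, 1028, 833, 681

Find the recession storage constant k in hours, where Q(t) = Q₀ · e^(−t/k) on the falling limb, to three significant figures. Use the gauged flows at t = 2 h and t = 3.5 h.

On the falling limb, Q drops from 1276 to 681 cfs between t = 2 h and t = 3.5 h (Δt = 1.5 h).
k = −Δt / ln(Q₂/Q₁) = −1.5 / ln(681/1276) = 2.39 h.

k ≈ 2.39 h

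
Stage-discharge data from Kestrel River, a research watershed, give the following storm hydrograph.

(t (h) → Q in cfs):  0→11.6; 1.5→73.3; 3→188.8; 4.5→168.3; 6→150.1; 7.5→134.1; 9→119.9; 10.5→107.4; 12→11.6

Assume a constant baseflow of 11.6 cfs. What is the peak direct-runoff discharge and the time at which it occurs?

Q_p = 177.2 cfs at t = 3 h

Subtracting baseflow gives direct-runoff ordinates: 0.0, 61.7, 177.2, 156.7, 138.5, 122.5, 108.3, 95.8, 0.0 cfs.
The maximum is 177.2 cfs, occurring at the reading for t = 3 h.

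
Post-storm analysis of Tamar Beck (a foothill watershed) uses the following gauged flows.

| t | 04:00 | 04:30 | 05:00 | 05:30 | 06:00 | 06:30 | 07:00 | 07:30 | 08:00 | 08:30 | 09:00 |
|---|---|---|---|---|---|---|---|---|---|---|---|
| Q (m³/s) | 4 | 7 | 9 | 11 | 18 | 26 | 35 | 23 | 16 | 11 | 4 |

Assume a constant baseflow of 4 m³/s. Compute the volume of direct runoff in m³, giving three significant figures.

V ≈ 2.16 × 10^5 m³

Direct-runoff ordinates (Q − Q_b): 0.0, 3.0, 5.0, 7.0, 14.0, 22.0, 31.0, 19.0, 12.0, 7.0, 0.0 m³/s.
ΣQ_DR = 120.0 m³/s.
With Δt = 0.5 h = 1800 s, V = ΣQ_DR · Δt = 120.0 × 1800 = 2.16 × 10^5 m³.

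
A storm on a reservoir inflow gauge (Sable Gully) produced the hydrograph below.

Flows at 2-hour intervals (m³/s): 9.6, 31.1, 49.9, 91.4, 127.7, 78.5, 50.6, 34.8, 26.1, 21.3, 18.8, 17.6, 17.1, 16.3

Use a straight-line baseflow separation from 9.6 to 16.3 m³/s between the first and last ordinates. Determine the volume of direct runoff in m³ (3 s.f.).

Direct-runoff ordinates (Q − Q_b): 0.00, 20.98, 39.27, 80.25, 116.04, 66.32, 37.91, 21.59, 12.38, 7.06, 4.05, 2.33, 1.32, 0.00 m³/s.
ΣQ_DR = 409.5 m³/s.
With Δt = 2 h = 7200 s, V = ΣQ_DR · Δt = 409.5 × 7200 = 2.95 × 10^6 m³.

V ≈ 2.95 × 10^6 m³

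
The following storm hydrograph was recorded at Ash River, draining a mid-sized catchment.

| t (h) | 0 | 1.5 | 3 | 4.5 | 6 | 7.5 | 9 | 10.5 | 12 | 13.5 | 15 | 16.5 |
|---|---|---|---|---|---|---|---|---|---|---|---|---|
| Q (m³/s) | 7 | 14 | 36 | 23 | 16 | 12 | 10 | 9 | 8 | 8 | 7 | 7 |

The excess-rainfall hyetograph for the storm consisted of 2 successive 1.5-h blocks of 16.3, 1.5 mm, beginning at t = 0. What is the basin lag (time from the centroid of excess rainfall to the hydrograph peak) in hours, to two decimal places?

t_L ≈ 2.12 h

Centroid of excess rainfall: t_c = Σ P_i·t̄_i / ΣP_i = 0.8764 h (block centres at 0.75, 2.25 h).
Hydrograph peak occurs at t = 3 h, so basin lag t_L = 3 − 0.8764 = 2.12 h.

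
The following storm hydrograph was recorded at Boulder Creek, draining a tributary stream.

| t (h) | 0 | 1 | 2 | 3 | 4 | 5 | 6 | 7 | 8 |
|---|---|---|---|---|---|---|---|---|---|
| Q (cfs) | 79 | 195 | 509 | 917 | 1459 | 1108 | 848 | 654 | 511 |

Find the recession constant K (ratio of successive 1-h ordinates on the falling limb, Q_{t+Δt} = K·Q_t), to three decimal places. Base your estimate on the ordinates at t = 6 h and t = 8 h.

K ≈ 0.776

Using the recession-limb readings at t = 6 h and t = 8 h: Q falls from 848 to 511 cfs over 2 intervals.
K = (Q₂/Q₁)^(1/2) = (511/848)^(1/2) = 0.776.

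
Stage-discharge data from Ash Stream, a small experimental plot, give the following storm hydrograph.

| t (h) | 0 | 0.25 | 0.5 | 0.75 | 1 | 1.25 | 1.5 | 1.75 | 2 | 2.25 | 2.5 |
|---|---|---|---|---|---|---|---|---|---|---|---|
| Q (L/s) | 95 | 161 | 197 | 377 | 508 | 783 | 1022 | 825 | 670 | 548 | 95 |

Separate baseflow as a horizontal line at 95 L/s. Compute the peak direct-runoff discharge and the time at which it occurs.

Subtracting baseflow gives direct-runoff ordinates: 0.0, 66.0, 102.0, 282.0, 413.0, 688.0, 927.0, 730.0, 575.0, 453.0, 0.0 L/s.
The maximum is 927.0 L/s, occurring at the reading for t = 1.5 h.

Q_p = 927.0 L/s at t = 1.5 h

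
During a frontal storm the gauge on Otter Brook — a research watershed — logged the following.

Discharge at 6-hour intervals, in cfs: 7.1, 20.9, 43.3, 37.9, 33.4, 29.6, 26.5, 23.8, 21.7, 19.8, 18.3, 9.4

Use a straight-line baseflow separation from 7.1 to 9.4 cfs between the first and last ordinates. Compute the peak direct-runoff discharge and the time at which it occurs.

Subtracting baseflow gives direct-runoff ordinates: 0.00, 13.59, 35.78, 30.17, 25.46, 21.45, 18.15, 15.24, 12.93, 10.82, 9.11, 0.00 cfs.
The maximum is 35.78 cfs, occurring at the reading for t = 12 h.

Q_p = 35.78 cfs at t = 12 h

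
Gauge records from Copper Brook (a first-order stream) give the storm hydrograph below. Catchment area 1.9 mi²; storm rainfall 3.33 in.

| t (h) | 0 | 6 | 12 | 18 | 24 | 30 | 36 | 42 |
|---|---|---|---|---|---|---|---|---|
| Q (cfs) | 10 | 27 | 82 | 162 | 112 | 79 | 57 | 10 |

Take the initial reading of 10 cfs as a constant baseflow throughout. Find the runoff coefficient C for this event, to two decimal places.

ΣQ_DR = 459.0 cfs; V = ΣQ_DR·Δt = 9.914 × 10^6 ft³.
Runoff depth d = V / A = 2.246 in.
C = d / P = 2.246 / 3.33 = 0.67.

C ≈ 0.67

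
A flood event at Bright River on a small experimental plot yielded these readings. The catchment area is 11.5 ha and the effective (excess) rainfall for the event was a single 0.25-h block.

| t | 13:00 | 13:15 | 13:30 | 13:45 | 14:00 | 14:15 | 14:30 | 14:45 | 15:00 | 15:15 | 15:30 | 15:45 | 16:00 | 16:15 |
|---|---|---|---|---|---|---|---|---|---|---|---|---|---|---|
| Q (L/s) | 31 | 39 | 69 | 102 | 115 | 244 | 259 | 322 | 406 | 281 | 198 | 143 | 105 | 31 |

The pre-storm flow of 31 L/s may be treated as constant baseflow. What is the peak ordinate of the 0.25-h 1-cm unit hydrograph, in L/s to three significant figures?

U_p ≈ 251 L/s

Direct runoff: 0.0, 8.0, 38.0, 71.0, 84.0, 213.0, 228.0, 291.0, 375.0, 250.0, 167.0, 112.0, 74.0, 0.0 L/s; ΣQ_DR = 1911 L/s, peak = 375.0 L/s.
Runoff depth d = ΣQ_DR·Δt / A = 1911 × 900 / (11.5 ha) = 14.96 mm.
The 1-cm UH is the DRH scaled by (10 mm)/d, so U_p = 375.0 × 10/14.96 = 251 L/s.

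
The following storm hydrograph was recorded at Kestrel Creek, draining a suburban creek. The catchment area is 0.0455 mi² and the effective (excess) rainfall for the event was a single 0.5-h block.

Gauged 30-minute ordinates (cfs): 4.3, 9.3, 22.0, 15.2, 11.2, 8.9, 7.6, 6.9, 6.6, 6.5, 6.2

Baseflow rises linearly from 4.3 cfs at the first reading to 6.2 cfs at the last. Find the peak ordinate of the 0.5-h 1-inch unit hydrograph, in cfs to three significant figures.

U_p ≈ 21.7 cfs

Direct runoff: 0.00, 4.81, 17.32, 10.33, 6.14, 3.65, 2.16, 1.27, 0.78, 0.49, 0.00 cfs; ΣQ_DR = 46.95 cfs, peak = 17.32 cfs.
Runoff depth d = ΣQ_DR·Δt / A = 46.95 × 1800 / (0.0455 mi²) = 0.7995 in.
The 1-inch UH is the DRH scaled by (1 in)/d, so U_p = 17.32 × 1/0.7995 = 21.7 cfs.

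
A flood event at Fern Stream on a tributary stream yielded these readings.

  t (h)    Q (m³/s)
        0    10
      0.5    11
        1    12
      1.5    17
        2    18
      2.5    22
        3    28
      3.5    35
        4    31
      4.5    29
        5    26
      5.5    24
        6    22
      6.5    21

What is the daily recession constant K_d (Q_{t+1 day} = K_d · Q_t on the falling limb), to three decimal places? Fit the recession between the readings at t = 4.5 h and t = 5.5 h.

K_d ≈ 0.011

Between t = 4.5 h and t = 5.5 h the flow falls from 29 to 24 m³/s over 2×0.5 h = 1 h.
Per-interval ratio K = (24/29)^(1/2) = 0.9097; K_d = K^(24/0.5) = 0.011.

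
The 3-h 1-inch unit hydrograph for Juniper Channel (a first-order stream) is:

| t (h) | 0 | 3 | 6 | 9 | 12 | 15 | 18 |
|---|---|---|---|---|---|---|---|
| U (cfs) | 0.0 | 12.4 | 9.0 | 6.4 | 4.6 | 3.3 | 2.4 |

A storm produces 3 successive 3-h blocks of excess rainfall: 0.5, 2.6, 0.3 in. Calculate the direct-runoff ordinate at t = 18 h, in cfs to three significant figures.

By discrete convolution, Q_j = Σ (P_i / 1 in) · U_{j−i}.
At t = 18 h (j=6): Q = (0.5/1)·2.4 + (2.6/1)·3.3 + (0.3/1)·4.6 = 11.2 cfs.

Q ≈ 11.2 cfs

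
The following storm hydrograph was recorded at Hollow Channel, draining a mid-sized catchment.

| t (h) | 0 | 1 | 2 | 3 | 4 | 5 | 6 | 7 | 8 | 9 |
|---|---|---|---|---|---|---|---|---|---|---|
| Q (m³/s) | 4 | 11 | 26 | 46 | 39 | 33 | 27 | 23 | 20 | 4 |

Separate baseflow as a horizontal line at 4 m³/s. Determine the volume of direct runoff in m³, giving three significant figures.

Direct-runoff ordinates (Q − Q_b): 0.0, 7.0, 22.0, 42.0, 35.0, 29.0, 23.0, 19.0, 16.0, 0.0 m³/s.
ΣQ_DR = 193.0 m³/s.
With Δt = 1 h = 3600 s, V = ΣQ_DR · Δt = 193.0 × 3600 = 6.95 × 10^5 m³.

V ≈ 6.95 × 10^5 m³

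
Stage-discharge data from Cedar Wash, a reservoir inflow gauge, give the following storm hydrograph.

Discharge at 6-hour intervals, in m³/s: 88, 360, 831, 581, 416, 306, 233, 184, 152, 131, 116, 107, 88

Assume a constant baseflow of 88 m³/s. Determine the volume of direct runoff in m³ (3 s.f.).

Direct-runoff ordinates (Q − Q_b): 0.0, 272.0, 743.0, 493.0, 328.0, 218.0, 145.0, 96.0, 64.0, 43.0, 28.0, 19.0, 0.0 m³/s.
ΣQ_DR = 2449 m³/s.
With Δt = 6 h = 21600 s, V = ΣQ_DR · Δt = 2449 × 21600 = 5.29 × 10^7 m³.

V ≈ 5.29 × 10^7 m³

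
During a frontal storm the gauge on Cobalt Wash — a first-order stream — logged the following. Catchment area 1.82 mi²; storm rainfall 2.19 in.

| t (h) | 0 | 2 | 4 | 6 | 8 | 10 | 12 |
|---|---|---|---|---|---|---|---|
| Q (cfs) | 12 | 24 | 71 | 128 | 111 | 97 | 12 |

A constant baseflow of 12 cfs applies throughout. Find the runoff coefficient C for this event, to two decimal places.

C ≈ 0.29

ΣQ_DR = 371.0 cfs; V = ΣQ_DR·Δt = 2.671 × 10^6 ft³.
Runoff depth d = V / A = 0.6318 in.
C = d / P = 0.6318 / 2.19 = 0.29.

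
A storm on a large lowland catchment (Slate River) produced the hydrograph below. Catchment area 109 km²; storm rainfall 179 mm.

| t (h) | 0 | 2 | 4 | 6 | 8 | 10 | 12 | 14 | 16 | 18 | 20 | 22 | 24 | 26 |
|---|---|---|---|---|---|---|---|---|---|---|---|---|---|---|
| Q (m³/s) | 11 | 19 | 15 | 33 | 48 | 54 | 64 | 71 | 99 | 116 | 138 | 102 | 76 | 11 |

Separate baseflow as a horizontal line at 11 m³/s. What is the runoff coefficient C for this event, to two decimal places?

ΣQ_DR = 703.0 m³/s; V = ΣQ_DR·Δt = 5.062 × 10^6 m³.
Runoff depth d = V / A = 46.44 mm.
C = d / P = 46.44 / 179 = 0.26.

C ≈ 0.26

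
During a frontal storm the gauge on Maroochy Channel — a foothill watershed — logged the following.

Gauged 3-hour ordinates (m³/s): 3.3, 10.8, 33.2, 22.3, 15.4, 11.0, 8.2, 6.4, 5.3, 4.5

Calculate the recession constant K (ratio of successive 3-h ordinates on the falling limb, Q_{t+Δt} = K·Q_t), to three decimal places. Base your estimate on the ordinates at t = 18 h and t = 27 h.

Using the recession-limb readings at t = 18 h and t = 27 h: Q falls from 8.2 to 4.5 m³/s over 3 intervals.
K = (Q₂/Q₁)^(1/3) = (4.5/8.2)^(1/3) = 0.819.

K ≈ 0.819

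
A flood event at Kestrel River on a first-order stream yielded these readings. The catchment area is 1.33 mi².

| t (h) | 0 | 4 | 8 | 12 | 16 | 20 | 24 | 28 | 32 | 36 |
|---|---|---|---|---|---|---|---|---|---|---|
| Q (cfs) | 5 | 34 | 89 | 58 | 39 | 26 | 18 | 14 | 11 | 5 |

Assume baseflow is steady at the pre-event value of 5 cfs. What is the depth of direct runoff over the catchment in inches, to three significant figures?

d ≈ 1.16 in

Direct runoff: 0.0, 29.0, 84.0, 53.0, 34.0, 21.0, 13.0, 9.0, 6.0, 0.0 cfs; ΣQ_DR = 249.0 cfs.
V = ΣQ_DR · Δt = 249.0 × 14400 s = 3.586 × 10^6 ft³.
Over A = 1.33 mi², depth = V / A = 1.16 in.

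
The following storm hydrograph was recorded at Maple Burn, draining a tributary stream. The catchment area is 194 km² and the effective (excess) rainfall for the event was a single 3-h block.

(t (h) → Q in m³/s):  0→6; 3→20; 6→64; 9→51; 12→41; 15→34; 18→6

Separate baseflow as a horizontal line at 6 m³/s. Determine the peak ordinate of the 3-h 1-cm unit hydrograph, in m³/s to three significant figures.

U_p ≈ 57.9 m³/s

Direct runoff: 0.0, 14.0, 58.0, 45.0, 35.0, 28.0, 0.0 m³/s; ΣQ_DR = 180.0 m³/s, peak = 58.0 m³/s.
Runoff depth d = ΣQ_DR·Δt / A = 180.0 × 10800 / (194 km²) = 10.02 mm.
The 1-cm UH is the DRH scaled by (10 mm)/d, so U_p = 58.0 × 10/10.02 = 57.9 m³/s.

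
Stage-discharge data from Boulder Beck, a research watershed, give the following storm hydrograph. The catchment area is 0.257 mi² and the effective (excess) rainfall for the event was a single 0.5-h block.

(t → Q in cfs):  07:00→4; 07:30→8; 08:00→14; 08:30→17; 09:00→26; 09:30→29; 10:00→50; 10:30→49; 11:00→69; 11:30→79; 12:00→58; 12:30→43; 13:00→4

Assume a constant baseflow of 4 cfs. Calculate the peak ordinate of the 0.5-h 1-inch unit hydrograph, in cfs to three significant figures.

U_p ≈ 62.5 cfs

Direct runoff: 0.0, 4.0, 10.0, 13.0, 22.0, 25.0, 46.0, 45.0, 65.0, 75.0, 54.0, 39.0, 0.0 cfs; ΣQ_DR = 398.0 cfs, peak = 75.0 cfs.
Runoff depth d = ΣQ_DR·Δt / A = 398.0 × 1800 / (0.257 mi²) = 1.200 in.
The 1-inch UH is the DRH scaled by (1 in)/d, so U_p = 75.0 × 1/1.200 = 62.5 cfs.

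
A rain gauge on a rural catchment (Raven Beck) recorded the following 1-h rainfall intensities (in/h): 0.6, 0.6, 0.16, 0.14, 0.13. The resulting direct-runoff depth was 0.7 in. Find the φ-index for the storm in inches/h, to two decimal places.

φ ≈ 0.25 in/h

Only the 2 blocks with intensity above φ contribute runoff: 0.6, 0.6 in/h.
Σ(I−φ)·Δt = d  ⇒  (0.6+0.6 − 2φ)·1 = 0.7
φ = (1.200 − 0.7/1) / 2 = 0.25 in/h.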